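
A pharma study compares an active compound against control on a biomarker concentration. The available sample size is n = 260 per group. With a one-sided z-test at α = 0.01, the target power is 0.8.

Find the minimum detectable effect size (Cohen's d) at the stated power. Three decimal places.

d ≈ 0.278

Required noncentrality: δ = z_{0.01} + z_{0.20} = 2.326 + 0.842 = 3.168.
δ = d·√(n/2) ⇒ d = δ/√(n/2) = 3.168/√(260/2) = 0.2778.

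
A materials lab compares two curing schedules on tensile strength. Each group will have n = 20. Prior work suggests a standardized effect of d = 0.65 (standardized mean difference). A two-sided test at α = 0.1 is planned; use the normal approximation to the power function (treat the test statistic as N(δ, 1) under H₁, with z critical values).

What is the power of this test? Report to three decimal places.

Power ≈ 0.659

Noncentrality parameter: δ = d·√(n/2) = 0.65 × √(20/2) = 2.0555
Two-sided α = 0.1 → critical value z_{0.05} = 1.645.
Power = Φ(δ − 1.645) + Φ(−δ − 1.645) = Φ(0.411) + Φ(-3.700) = 0.6593 + 0.0001 = 0.6594.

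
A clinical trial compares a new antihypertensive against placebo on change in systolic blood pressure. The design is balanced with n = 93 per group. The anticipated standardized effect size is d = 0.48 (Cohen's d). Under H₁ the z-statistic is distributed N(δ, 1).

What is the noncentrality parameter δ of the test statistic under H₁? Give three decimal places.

δ ≈ 3.273

The noncentrality parameter scales effect size by the design's sample-size factor: δ = d·√(n/2) = 0.48 × √(93/2) = 3.2732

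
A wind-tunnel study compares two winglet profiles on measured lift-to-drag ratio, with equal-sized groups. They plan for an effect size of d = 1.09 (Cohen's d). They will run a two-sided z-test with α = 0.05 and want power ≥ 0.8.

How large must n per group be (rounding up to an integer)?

n = 14 per group

Set Φ(δ − 1.960) = 0.8; then δ − 1.960 = Φ⁻¹(0.8) = 0.842, giving δ = 2.802.
(For δ > 0 the lower-tail rejection region contributes negligibly to power, so the one-term inversion is standard.)
δ = d·√(n/2) ⇒ n = 2(δ/d)² = 2 × (2.802 / 1.09)² = 13.21.
Round up to the next whole unit.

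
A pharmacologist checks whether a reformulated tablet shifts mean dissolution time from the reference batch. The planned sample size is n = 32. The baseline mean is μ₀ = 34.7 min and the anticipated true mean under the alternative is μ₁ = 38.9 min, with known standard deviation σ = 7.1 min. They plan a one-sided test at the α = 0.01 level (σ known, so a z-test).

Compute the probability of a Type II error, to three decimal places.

β ≈ 0.154

Standardized effect: d = |μ₁ − μ₀| / σ = |38.9 − 34.7| / 7.1 = 0.5915
Noncentrality parameter: δ = d·√n = 0.5915 × √32 = 3.3463
Critical value for a one-sided test at α = 0.01: z_α = 2.326.
Power = Φ(δ − 2.326) = Φ(1.020) = 0.8461.
Type II error: β = 1 − power = 1 − 0.8461 = 0.1539.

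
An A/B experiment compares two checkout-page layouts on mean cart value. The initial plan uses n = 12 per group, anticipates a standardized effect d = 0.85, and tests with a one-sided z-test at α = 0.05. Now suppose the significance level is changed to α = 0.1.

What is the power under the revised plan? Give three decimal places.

δ = d·√(n/2) = 0.85 × √(12/2) = 2.0821 (unchanged). New critical value: z_{0.1} = 1.282.
Revised power = Φ(δ − 1.282) = Φ(0.801) = 0.7883.

Power ≈ 0.788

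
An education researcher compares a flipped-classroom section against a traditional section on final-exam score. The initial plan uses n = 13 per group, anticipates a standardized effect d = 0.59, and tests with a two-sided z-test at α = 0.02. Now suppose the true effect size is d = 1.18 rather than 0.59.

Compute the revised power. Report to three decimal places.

With d = 1.18: δ = d·√(n/2) = 1.18 × √(13/2) = 3.0084. Critical value z_{0.01} = 2.326.
Revised power = Φ(δ − 2.326) + Φ(−δ − 2.326) = Φ(0.682) + Φ(-5.335) = 0.7524 + 0.0000 = 0.7524.

Power ≈ 0.752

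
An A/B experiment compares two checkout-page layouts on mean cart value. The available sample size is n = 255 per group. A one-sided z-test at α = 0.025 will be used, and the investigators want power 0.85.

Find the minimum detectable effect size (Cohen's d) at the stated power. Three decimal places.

d ≈ 0.265

Required noncentrality: δ = z_{0.025} + z_{0.15} = 1.960 + 1.036 = 2.996.
δ = d·√(n/2) ⇒ d = δ/√(n/2) = 2.996/√(255/2) = 0.2654.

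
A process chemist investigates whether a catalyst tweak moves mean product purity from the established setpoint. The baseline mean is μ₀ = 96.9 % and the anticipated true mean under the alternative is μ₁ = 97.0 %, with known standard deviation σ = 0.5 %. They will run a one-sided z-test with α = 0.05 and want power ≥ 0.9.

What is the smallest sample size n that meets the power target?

Standardized effect: d = |μ₁ − μ₀| / σ = |97.0 − 96.9| / 0.5 = 0.2000
Set Φ(δ − 1.645) = 0.9; then δ − 1.645 = Φ⁻¹(0.9) = 1.282, giving δ = 2.926.
δ = d·√n ⇒ n = (δ/d)² = (2.926 / 0.2000)² = 214.10.
Round up to the next whole unit.

n = 215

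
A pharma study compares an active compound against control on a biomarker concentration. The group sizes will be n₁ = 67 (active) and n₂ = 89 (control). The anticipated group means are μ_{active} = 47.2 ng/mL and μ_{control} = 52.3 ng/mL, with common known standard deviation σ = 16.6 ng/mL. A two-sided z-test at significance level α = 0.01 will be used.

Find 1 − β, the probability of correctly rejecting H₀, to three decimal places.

Power ≈ 0.249

Standardized effect: d = |μ_{active} − μ_{control}| / σ = |47.2 − 52.3| / 16.6 = 0.3072
Noncentrality parameter: δ = d / √(1/n₁ + 1/n₂) = 0.3072 / √(1/67 + 1/89) = 1.8995
Two-sided α = 0.01 → critical value z_{0.005} = 2.576.
Power = Φ(δ − 2.576) + Φ(−δ − 2.576) = Φ(-0.676) + Φ(-4.475) = 0.2494 + 0.0000 = 0.2494.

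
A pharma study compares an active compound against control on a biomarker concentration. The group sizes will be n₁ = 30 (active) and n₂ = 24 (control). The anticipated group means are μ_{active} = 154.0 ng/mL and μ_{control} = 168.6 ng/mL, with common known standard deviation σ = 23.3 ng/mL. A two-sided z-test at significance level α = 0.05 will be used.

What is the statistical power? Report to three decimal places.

Standardized effect: d = |μ_{active} − μ_{control}| / σ = |154.0 − 168.6| / 23.3 = 0.6266
Noncentrality parameter: δ = d / √(1/n₁ + 1/n₂) = 0.6266 / √(1/30 + 1/24) = 2.2881
Two-sided α = 0.05 → critical value z_{0.025} = 1.960.
Power = Φ(δ − 1.960) + Φ(−δ − 1.960) = Φ(0.328) + Φ(-4.248) = 0.6286 + 0.0000 = 0.6286.

Power ≈ 0.629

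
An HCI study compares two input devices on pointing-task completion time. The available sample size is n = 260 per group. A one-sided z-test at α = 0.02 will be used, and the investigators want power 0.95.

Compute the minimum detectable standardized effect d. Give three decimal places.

d ≈ 0.324

Need Φ(δ − 2.054) = 0.95, so δ = 2.054 + 1.645 = 3.699.
δ = d·√(n/2) ⇒ d = δ/√(n/2) = 3.699/√(260/2) = 0.3244.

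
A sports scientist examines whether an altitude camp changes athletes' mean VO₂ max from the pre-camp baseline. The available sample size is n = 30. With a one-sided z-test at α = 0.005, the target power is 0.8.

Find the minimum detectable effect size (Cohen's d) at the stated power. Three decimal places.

Required noncentrality: δ = z_{0.005} + z_{0.20} = 2.576 + 0.842 = 3.417.
δ = d·√n ⇒ d = δ/√n = 3.417/√30 = 0.6239.

d ≈ 0.624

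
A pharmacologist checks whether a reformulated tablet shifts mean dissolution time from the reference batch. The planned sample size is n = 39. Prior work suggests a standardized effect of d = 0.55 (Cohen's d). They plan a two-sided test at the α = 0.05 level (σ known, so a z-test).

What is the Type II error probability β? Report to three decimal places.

Noncentrality parameter: δ = d·√n = 0.55 × √39 = 3.4347
Two-sided α = 0.05 → critical value z_{0.025} = 1.960.
Power = Φ(δ − 1.960) + Φ(−δ − 1.960) = Φ(1.475) + Φ(-5.395) = 0.9299 + 0.0000 = 0.9299.
Type II error: β = 1 − power = 1 − 0.9299 = 0.0701.

β ≈ 0.070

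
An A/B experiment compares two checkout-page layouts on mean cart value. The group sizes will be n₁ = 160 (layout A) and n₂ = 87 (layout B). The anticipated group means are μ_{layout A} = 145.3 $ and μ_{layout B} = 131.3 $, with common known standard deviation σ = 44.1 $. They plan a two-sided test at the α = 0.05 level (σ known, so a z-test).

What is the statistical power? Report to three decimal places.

Power ≈ 0.664

Standardized effect: d = |μ_{layout A} − μ_{layout B}| / σ = |145.3 − 131.3| / 44.1 = 0.3175
Noncentrality parameter: δ = d / √(1/n₁ + 1/n₂) = 0.3175 / √(1/160 + 1/87) = 2.3832
Two-sided α = 0.05 → critical value z_{0.025} = 1.960.
Power = Φ(δ − 1.960) + Φ(−δ − 1.960) = Φ(0.423) + Φ(-4.343) = 0.6639 + 0.0000 = 0.6639.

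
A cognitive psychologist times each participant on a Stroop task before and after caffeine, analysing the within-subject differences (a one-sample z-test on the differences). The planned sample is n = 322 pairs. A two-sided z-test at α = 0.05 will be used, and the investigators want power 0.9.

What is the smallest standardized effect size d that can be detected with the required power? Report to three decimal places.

d ≈ 0.181

Required noncentrality: δ = z_{0.025} + z_{0.10} = 1.960 + 1.282 = 3.242.
(Lower-tail contribution to power is negligible for δ > 0.)
δ = d·√n ⇒ d = δ/√n = 3.242/√322 = 0.1806.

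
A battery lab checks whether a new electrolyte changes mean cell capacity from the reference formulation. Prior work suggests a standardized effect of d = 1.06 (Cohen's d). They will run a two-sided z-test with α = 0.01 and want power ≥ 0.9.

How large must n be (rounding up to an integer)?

Set Φ(δ − 2.576) = 0.9; then δ − 2.576 = Φ⁻¹(0.9) = 1.282, giving δ = 3.857.
(The Φ(−δ − z_{α/2}) term is vanishingly small for δ > 0 and is dropped in the standard sample-size formula.)
δ = d·√n ⇒ n = (δ/d)² = (3.857 / 1.06)² = 13.24.
Round up to the next whole unit.

n = 14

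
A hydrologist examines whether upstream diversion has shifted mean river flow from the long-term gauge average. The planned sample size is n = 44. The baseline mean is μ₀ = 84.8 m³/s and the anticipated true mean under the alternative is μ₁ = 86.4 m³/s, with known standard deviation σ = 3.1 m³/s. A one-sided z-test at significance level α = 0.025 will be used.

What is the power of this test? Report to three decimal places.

Standardized effect: d = |μ₁ − μ₀| / σ = |86.4 − 84.8| / 3.1 = 0.5161
Noncentrality parameter: δ = d·√n = 0.5161 × √44 = 3.4236
One-sided α = 0.025 → critical value z_{0.025} = 1.960.
Power = Φ(δ − 1.960) = Φ(1.464) = 0.9284.

Power ≈ 0.928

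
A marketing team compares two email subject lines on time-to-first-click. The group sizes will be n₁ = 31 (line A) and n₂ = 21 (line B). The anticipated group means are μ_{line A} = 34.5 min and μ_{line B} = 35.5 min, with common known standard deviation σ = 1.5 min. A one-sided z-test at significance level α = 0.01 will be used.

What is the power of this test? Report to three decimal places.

Standardized effect: d = |μ_{line A} − μ_{line B}| / σ = |34.5 − 35.5| / 1.5 = 0.6667
Noncentrality parameter: δ = d / √(1/n₁ + 1/n₂) = 0.6667 / √(1/31 + 1/21) = 2.3588
Critical value for a one-sided test at α = 0.01: z_α = 2.326.
Power = Φ(δ − 2.326) = Φ(0.032) = 0.5130.

Power ≈ 0.513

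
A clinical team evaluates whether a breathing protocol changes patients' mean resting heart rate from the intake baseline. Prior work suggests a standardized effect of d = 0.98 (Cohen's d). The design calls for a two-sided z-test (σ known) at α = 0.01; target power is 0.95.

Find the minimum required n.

n = 19

For power 0.95 need Φ(δ − z_{0.005}) = 0.95, so δ = z_{0.005} + z_{0.05} = 2.576 + 1.645 = 4.221.
(Ignoring the negligible lower-tail rejection probability gives the usual closed-form inversion.)
δ = d·√n ⇒ n = (δ/d)² = (4.221 / 0.98)² = 18.55.
Round up to the next whole unit.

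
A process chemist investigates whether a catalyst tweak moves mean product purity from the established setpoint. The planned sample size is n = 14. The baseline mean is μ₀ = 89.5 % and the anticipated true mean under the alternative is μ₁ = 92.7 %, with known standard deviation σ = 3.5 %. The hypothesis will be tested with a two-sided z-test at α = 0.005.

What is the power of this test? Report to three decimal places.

Power ≈ 0.730

Standardized effect: d = |μ₁ − μ₀| / σ = |92.7 − 89.5| / 3.5 = 0.9143
Noncentrality parameter: δ = d·√n = 0.9143 × √14 = 3.4209
Critical value for a two-sided test at α = 0.005: z_{α/2} = 2.807.
Power = Φ(δ − 2.807) + Φ(−δ − 2.807) = Φ(0.614) + Φ(-6.228) = 0.7304 + 0.0000 = 0.7304.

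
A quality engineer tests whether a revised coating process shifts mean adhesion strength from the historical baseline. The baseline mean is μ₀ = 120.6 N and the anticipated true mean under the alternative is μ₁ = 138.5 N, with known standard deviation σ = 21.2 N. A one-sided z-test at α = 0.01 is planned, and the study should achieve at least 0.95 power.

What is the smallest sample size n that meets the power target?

n = 23

Standardized effect: d = |μ₁ − μ₀| / σ = |138.5 − 120.6| / 21.2 = 0.8443
For power 0.95 need Φ(δ − z_{0.01}) = 0.95, so δ = z_{0.01} + z_{0.05} = 2.326 + 1.645 = 3.971.
δ = d·√n ⇒ n = (δ/d)² = (3.971 / 0.8443)² = 22.12.
Rounding up, n = 23.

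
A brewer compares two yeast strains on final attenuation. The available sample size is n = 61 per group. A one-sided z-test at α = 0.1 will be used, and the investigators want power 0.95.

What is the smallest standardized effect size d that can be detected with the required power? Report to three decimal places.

Need Φ(δ − 1.282) = 0.95, so δ = 1.282 + 1.645 = 2.926.
δ = d·√(n/2) ⇒ d = δ/√(n/2) = 2.926/√(61/2) = 0.5299.

d ≈ 0.530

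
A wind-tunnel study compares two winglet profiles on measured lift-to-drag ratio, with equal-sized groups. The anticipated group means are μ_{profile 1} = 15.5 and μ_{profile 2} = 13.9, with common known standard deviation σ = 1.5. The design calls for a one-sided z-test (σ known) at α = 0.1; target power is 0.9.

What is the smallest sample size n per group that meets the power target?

n = 12 per group

Standardized effect: d = |μ_{profile 1} − μ_{profile 2}| / σ = |15.5 − 13.9| / 1.5 = 1.0667
For power 0.9 need Φ(δ − z_{0.1}) = 0.9, so δ = z_{0.1} + z_{0.10} = 1.282 + 1.282 = 2.563.
δ = d·√(n/2) ⇒ n = 2(δ/d)² = 2 × (2.563 / 1.0667)² = 11.55.
Rounding up, n = 12 per group.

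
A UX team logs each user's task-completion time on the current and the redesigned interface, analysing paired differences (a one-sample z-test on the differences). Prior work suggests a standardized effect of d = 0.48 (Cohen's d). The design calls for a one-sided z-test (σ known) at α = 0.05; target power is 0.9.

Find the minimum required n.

n = 38

Set Φ(δ − 1.645) = 0.9; then δ − 1.645 = Φ⁻¹(0.9) = 1.282, giving δ = 2.926.
δ = d·√n ⇒ n = (δ/d)² = (2.926 / 0.48)² = 37.17.
Round up to the next whole unit.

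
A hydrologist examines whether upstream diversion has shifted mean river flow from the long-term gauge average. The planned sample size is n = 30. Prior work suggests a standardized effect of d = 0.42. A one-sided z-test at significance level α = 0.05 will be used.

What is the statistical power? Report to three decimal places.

Noncentrality parameter: λ = d·√n = 0.42 × √30 = 2.3004
One-sided α = 0.05 → critical value z_{0.05} = 1.645.
Power = P(Z > 1.645 − λ) = Φ(0.656) = 0.7440.

Power ≈ 0.744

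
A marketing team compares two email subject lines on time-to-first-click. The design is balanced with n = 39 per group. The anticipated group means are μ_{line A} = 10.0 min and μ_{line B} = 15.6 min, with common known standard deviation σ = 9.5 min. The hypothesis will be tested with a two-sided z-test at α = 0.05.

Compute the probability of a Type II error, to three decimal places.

Standardized effect: d = |μ_{line A} − μ_{line B}| / σ = |10.0 − 15.6| / 9.5 = 0.5895
Noncentrality parameter: δ = d·√(n/2) = 0.5895 × √(39/2) = 2.6030
Two-sided α = 0.05 → critical value z_{0.025} = 1.960.
Power = Φ(δ − 1.960) + Φ(−δ − 1.960) = Φ(0.643) + Φ(-4.563) = 0.7399 + 0.0000 = 0.7399.
Type II error: β = 1 − power = 1 − 0.7399 = 0.2601.

β ≈ 0.260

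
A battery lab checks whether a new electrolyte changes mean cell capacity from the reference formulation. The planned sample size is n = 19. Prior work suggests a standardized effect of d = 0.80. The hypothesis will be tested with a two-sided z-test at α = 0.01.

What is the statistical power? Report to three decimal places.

Noncentrality parameter: δ = d·√n = 0.80 × √19 = 3.4871
Two-sided α = 0.01 → critical value z_{0.005} = 2.576.
Power = Φ(δ − 2.576) + Φ(−δ − 2.576) = Φ(0.911) + Φ(-6.063) = 0.8189 + 0.0000 = 0.8189.

Power ≈ 0.819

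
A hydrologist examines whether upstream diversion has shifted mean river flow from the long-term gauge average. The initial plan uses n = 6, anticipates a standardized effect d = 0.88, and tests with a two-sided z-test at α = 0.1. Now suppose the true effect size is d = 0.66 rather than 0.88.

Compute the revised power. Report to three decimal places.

With d = 0.66: δ = d·√n = 0.66 × √6 = 1.6167. Critical value z_{0.05} = 1.645.
Revised power = Φ(δ − 1.645) + Φ(−δ − 1.645) = Φ(-0.028) + Φ(-3.262) = 0.4888 + 0.0006 = 0.4893.

Power ≈ 0.489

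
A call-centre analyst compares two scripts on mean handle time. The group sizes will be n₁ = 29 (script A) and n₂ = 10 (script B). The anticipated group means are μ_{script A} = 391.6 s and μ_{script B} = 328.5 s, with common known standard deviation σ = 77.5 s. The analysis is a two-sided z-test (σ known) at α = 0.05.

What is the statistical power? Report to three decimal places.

Power ≈ 0.603

Standardized effect: d = |μ_{script A} − μ_{script B}| / σ = |391.6 − 328.5| / 77.5 = 0.8142
Noncentrality parameter: λ = d / √(1/n₁ + 1/n₂) = 0.8142 / √(1/29 + 1/10) = 2.2202
Critical value for a two-sided test at α = 0.05: z_{α/2} = 1.960.
Power = Φ(λ − 1.960) + Φ(−λ − 1.960) = Φ(0.260) + Φ(-4.180) = 0.6027 + 0.0000 = 0.6027.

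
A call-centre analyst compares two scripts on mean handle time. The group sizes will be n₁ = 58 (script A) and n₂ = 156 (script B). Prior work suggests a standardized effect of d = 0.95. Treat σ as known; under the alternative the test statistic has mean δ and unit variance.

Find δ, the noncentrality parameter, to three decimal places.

δ ≈ 6.177

The noncentrality parameter scales effect size by the design's sample-size factor: δ = d / √(1/n₁ + 1/n₂) = 0.95 / √(1/58 + 1/156) = 6.1772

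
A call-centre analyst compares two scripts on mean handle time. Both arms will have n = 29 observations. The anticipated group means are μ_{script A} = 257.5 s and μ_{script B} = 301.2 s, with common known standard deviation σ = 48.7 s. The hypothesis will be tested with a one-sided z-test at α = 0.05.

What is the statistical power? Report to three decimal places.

Standardized effect: d = |μ_{script A} − μ_{script B}| / σ = |257.5 − 301.2| / 48.7 = 0.8973
Noncentrality parameter: δ = d·√(n/2) = 0.8973 × √(29/2) = 3.4169
One-sided α = 0.05 → critical value z_{0.05} = 1.645.
Power = P(Z > 1.645 − δ) = Φ(1.772) = 0.9618.

Power ≈ 0.962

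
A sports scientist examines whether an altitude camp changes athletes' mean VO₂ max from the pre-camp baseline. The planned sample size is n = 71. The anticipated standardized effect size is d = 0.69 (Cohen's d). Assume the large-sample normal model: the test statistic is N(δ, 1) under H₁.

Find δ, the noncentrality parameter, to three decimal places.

δ = d·√n = 0.69 × √71 = 5.8140

δ ≈ 5.814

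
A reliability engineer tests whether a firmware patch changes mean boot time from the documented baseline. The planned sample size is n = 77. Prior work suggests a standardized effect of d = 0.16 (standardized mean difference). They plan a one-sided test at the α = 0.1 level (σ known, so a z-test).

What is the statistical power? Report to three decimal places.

Noncentrality parameter: δ = d·√n = 0.16 × √77 = 1.4040
One-sided α = 0.1 → critical value z_{0.1} = 1.282.
Power = P(Z > 1.282 − δ) = Φ(0.122) = 0.5487.

Power ≈ 0.549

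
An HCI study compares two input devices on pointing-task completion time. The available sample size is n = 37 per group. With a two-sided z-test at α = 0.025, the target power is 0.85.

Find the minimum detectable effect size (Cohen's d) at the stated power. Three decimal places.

d ≈ 0.762

Need Φ(δ − 2.241) = 0.85, so δ = 2.241 + 1.036 = 3.278.
(The second rejection-region term Φ(−δ − z_{α/2}) is negligible and dropped.)
δ = d·√(n/2) ⇒ d = δ/√(n/2) = 3.278/√(37/2) = 0.7621.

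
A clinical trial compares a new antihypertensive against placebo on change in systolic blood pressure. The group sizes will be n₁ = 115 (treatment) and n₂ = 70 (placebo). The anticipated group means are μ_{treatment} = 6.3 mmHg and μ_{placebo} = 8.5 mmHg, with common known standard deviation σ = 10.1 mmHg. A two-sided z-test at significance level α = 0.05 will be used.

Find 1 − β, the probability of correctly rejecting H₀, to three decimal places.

Power ≈ 0.301

Standardized effect: d = |μ_{treatment} − μ_{placebo}| / σ = |6.3 − 8.5| / 10.1 = 0.2178
Noncentrality parameter: δ = d / √(1/n₁ + 1/n₂) = 0.2178 / √(1/115 + 1/70) = 1.4369
Critical value for a two-sided test at α = 0.05: z_{α/2} = 1.960.
Power = Φ(δ − 1.960) + Φ(−δ − 1.960) = Φ(-0.523) + Φ(-3.397) = 0.3004 + 0.0003 = 0.3008.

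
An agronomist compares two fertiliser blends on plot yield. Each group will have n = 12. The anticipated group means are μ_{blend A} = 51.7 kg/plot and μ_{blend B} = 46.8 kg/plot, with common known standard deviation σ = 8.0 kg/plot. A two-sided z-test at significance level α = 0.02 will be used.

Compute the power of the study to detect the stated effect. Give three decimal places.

Standardized effect: d = |μ_{blend A} − μ_{blend B}| / σ = |51.7 − 46.8| / 8.0 = 0.6125
Noncentrality parameter: δ = d·√(n/2) = 0.6125 × √(12/2) = 1.5003
Two-sided α = 0.02 → critical value z_{0.01} = 2.326.
Power = Φ(δ − 2.326) + Φ(−δ − 2.326) = Φ(-0.826) + Φ(-3.827) = 0.2044 + 0.0001 = 0.2045.

Power ≈ 0.204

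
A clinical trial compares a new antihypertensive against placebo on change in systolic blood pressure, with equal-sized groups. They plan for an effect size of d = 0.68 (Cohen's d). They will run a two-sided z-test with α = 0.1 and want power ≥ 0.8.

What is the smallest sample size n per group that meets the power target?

Set Φ(δ − 1.645) = 0.8; then δ − 1.645 = Φ⁻¹(0.8) = 0.842, giving δ = 2.486.
(For δ > 0 the lower-tail rejection region contributes negligibly to power, so the one-term inversion is standard.)
δ = d·√(n/2) ⇒ n = 2(δ/d)² = 2 × (2.486 / 0.68)² = 26.74.
Round up to the next whole unit.

n = 27 per group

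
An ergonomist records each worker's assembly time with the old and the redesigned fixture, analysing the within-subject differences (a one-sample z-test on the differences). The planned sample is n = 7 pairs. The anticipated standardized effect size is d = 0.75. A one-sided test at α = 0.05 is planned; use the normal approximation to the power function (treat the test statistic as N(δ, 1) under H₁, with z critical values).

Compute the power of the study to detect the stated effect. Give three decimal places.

Power ≈ 0.633

Noncentrality parameter: δ = d·√n = 0.75 × √7 = 1.9843
Critical value for a one-sided test at α = 0.05: z_α = 1.645.
Power = P(Z > 1.645 − δ) = Φ(0.339) = 0.6329.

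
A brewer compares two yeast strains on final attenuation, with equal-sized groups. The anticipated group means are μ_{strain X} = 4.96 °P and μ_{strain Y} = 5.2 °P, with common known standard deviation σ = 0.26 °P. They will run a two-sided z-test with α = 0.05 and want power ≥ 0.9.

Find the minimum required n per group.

Standardized effect: d = |μ_{strain X} − μ_{strain Y}| / σ = |4.96 − 5.2| / 0.26 = 0.9231
Set Φ(δ − 1.960) = 0.9; then δ − 1.960 = Φ⁻¹(0.9) = 1.282, giving δ = 3.242.
(Ignoring the negligible lower-tail rejection probability gives the usual closed-form inversion.)
δ = d·√(n/2) ⇒ n = 2(δ/d)² = 2 × (3.242 / 0.9231)² = 24.66.
Rounding up, n = 25 per group.

n = 25 per group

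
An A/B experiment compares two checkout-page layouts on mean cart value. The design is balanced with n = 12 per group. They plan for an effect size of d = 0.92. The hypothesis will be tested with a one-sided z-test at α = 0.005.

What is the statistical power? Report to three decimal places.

Noncentrality parameter: δ = d·√(n/2) = 0.92 × √(12/2) = 2.2535
Critical value for a one-sided test at α = 0.005: z_α = 2.576.
Power = P(Z > 2.576 − δ) = Φ(-0.322) = 0.3736.

Power ≈ 0.374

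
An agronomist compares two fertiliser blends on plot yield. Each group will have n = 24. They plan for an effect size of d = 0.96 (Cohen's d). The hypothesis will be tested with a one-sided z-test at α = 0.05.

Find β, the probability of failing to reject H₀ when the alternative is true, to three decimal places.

β ≈ 0.046

Noncentrality parameter: δ = d·√(n/2) = 0.96 × √(24/2) = 3.3255
One-sided α = 0.05 → critical value z_{0.05} = 1.645.
Power = Φ(δ − 1.645) = Φ(1.681) = 0.9536.
Type II error: β = 1 − power = 1 − 0.9536 = 0.0464.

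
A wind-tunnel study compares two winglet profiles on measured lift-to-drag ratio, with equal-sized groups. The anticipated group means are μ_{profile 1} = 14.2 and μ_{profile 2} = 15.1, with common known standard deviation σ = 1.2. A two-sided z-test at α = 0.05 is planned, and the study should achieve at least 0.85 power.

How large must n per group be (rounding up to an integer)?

n = 32 per group

Standardized effect: d = |μ_{profile 1} − μ_{profile 2}| / σ = |14.2 − 15.1| / 1.2 = 0.7500
For power 0.85 need Φ(δ − z_{0.025}) = 0.85, so δ = z_{0.025} + z_{0.15} = 1.960 + 1.036 = 2.996.
(Ignoring the negligible lower-tail rejection probability gives the usual closed-form inversion.)
δ = d·√(n/2) ⇒ n = 2(δ/d)² = 2 × (2.996 / 0.7500)² = 31.92.
Rounding up, n = 32 per group.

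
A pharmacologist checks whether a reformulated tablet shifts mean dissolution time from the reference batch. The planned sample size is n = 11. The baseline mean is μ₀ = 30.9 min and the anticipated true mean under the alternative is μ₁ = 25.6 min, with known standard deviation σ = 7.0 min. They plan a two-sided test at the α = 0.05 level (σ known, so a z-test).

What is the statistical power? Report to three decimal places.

Standardized effect: d = |μ₁ − μ₀| / σ = |25.6 − 30.9| / 7.0 = 0.7571
Noncentrality parameter: δ = d·√n = 0.7571 × √11 = 2.5112
Two-sided α = 0.05 → critical value z_{0.025} = 1.960.
Power = Φ(δ − 1.960) + Φ(−δ − 1.960) = Φ(0.551) + Φ(-4.471) = 0.7092 + 0.0000 = 0.7093.

Power ≈ 0.709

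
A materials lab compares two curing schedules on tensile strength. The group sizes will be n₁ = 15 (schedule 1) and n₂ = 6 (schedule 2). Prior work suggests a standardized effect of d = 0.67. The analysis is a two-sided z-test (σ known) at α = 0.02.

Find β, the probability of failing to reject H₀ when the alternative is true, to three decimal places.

Noncentrality parameter: δ = d / √(1/n₁ + 1/n₂) = 0.67 / √(1/15 + 1/6) = 1.3870
Critical value for a two-sided test at α = 0.02: z_{α/2} = 2.326.
Power = Φ(δ − 2.326) + Φ(−δ − 2.326) = Φ(-0.939) + Φ(-3.713) = 0.1738 + 0.0001 = 0.1739.
Type II error: β = 1 − power = 1 − 0.1739 = 0.8261.

β ≈ 0.826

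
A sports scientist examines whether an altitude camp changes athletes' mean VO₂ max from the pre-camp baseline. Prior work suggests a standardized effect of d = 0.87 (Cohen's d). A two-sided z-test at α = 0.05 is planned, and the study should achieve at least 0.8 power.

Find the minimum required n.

For power 0.8 need Φ(δ − z_{0.025}) = 0.8, so δ = z_{0.025} + z_{0.20} = 1.960 + 0.842 = 2.802.
(Ignoring the negligible lower-tail rejection probability gives the usual closed-form inversion.)
δ = d·√n ⇒ n = (δ/d)² = (2.802 / 0.87)² = 10.37.
Rounding up, n = 11.

n = 11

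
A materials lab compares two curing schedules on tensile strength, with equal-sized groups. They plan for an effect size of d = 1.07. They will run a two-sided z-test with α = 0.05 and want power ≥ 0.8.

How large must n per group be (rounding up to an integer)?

For power 0.8 need Φ(δ − z_{0.025}) = 0.8, so δ = z_{0.025} + z_{0.20} = 1.960 + 0.842 = 2.802.
(The Φ(−δ − z_{α/2}) term is vanishingly small for δ > 0 and is dropped in the standard sample-size formula.)
δ = d·√(n/2) ⇒ n = 2(δ/d)² = 2 × (2.802 / 1.07)² = 13.71.
Rounding up, n = 14 per group.

n = 14 per group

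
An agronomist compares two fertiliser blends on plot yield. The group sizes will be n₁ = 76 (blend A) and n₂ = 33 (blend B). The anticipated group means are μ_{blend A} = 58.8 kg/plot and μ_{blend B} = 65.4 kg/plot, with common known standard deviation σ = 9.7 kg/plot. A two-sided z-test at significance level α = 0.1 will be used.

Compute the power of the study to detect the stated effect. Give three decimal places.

Standardized effect: d = |μ_{blend A} − μ_{blend B}| / σ = |58.8 − 65.4| / 9.7 = 0.6804
Noncentrality parameter: δ = d / √(1/n₁ + 1/n₂) = 0.6804 / √(1/76 + 1/33) = 3.2638
Two-sided α = 0.1 → critical value z_{0.05} = 1.645.
Power = Φ(δ − 1.645) + Φ(−δ − 1.645) = Φ(1.619) + Φ(-4.909) = 0.9473 + 0.0000 = 0.9473.

Power ≈ 0.947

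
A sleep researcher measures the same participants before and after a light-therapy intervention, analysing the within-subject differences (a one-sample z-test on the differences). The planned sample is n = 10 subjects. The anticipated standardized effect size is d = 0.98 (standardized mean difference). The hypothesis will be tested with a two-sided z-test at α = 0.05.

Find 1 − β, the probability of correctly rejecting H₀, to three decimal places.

Noncentrality parameter: λ = d·√n = 0.98 × √10 = 3.0990
Two-sided α = 0.05 → critical value z_{0.025} = 1.960.
Power = Φ(λ − 1.960) + Φ(−λ − 1.960) = Φ(1.139) + Φ(-5.059) = 0.8727 + 0.0000 = 0.8727.

Power ≈ 0.873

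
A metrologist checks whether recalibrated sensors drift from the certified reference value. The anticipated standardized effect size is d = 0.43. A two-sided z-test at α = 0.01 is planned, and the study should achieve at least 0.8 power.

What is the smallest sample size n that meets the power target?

Set Φ(δ − 2.576) = 0.8; then δ − 2.576 = Φ⁻¹(0.8) = 0.842, giving δ = 3.417.
(Ignoring the negligible lower-tail rejection probability gives the usual closed-form inversion.)
δ = d·√n ⇒ n = (δ/d)² = (3.417 / 0.43)² = 63.16.
Round up to the next whole unit.

n = 64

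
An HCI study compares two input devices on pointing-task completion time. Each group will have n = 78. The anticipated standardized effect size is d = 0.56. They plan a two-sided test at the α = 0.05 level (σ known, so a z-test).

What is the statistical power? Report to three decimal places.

Power ≈ 0.938

Noncentrality parameter: δ = d·√(n/2) = 0.56 × √(78/2) = 3.4972
Critical value for a two-sided test at α = 0.05: z_{α/2} = 1.960.
Power = Φ(δ − 1.960) + Φ(−δ − 1.960) = Φ(1.537) + Φ(-5.457) = 0.9379 + 0.0000 = 0.9379.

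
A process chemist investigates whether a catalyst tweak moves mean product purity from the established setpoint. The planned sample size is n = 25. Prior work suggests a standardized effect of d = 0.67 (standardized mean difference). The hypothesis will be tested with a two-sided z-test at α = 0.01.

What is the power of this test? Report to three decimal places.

Noncentrality parameter: δ = d·√n = 0.67 × √25 = 3.3500
Two-sided α = 0.01 → critical value z_{0.005} = 2.576.
Power = Φ(δ − 2.576) + Φ(−δ − 2.576) = Φ(0.774) + Φ(-5.926) = 0.7806 + 0.0000 = 0.7806.

Power ≈ 0.781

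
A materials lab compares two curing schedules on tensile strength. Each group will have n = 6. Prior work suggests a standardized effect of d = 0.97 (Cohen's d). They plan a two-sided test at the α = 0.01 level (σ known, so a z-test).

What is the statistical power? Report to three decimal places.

Power ≈ 0.185

Noncentrality parameter: δ = d·√(n/2) = 0.97 × √(6/2) = 1.6801
Critical value for a two-sided test at α = 0.01: z_{α/2} = 2.576.
Power = Φ(δ − 2.576) + Φ(−δ − 2.576) = Φ(-0.896) + Φ(-4.256) = 0.1852 + 0.0000 = 0.1852.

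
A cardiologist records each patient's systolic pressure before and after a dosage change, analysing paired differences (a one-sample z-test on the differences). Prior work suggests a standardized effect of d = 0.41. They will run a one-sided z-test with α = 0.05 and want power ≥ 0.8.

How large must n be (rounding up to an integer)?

n = 37

Set Φ(δ − 1.645) = 0.8; then δ − 1.645 = Φ⁻¹(0.8) = 0.842, giving δ = 2.486.
δ = d·√n ⇒ n = (δ/d)² = (2.486 / 0.41)² = 36.78.
Round up to the next whole unit.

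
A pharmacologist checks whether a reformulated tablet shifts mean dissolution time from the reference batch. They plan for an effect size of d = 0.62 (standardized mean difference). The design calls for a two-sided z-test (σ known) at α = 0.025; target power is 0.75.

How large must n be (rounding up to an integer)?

For power 0.75 need Φ(δ − z_{0.0125}) = 0.75, so δ = z_{0.0125} + z_{0.25} = 2.241 + 0.674 = 2.916.
(Ignoring the negligible lower-tail rejection probability gives the usual closed-form inversion.)
δ = d·√n ⇒ n = (δ/d)² = (2.916 / 0.62)² = 22.12.
Round up to the next whole unit.

n = 23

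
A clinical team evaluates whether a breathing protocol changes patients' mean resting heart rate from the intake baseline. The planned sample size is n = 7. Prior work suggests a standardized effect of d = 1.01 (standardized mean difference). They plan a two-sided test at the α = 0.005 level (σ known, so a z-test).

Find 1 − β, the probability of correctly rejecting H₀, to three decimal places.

Power ≈ 0.446

Noncentrality parameter: δ = d·√n = 1.01 × √7 = 2.6722
Two-sided α = 0.005 → critical value z_{0.0025} = 2.807.
Power = Φ(δ − 2.807) + Φ(−δ − 2.807) = Φ(-0.135) + Φ(-5.479) = 0.4464 + 0.0000 = 0.4464.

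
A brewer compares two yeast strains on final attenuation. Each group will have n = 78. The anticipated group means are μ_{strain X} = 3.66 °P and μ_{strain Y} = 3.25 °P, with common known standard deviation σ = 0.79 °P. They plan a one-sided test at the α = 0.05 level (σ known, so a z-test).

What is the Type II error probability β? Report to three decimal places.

β ≈ 0.055

Standardized effect: d = |μ_{strain X} − μ_{strain Y}| / σ = |3.66 − 3.25| / 0.79 = 0.5190
Noncentrality parameter: δ = d·√(n/2) = 0.5190 × √(78/2) = 3.2411
Critical value for a one-sided test at α = 0.05: z_α = 1.645.
Power = P(Z > 1.645 − δ) = Φ(1.596) = 0.9448.
Type II error: β = 1 − power = 1 − 0.9448 = 0.0552.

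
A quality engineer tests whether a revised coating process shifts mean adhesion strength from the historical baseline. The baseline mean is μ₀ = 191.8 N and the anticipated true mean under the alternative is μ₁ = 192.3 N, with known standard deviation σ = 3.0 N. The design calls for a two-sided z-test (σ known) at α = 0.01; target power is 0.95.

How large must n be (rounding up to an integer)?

n = 642

Standardized effect: d = |μ₁ − μ₀| / σ = |192.3 − 191.8| / 3.0 = 0.1667
Set Φ(δ − 2.576) = 0.95; then δ − 2.576 = Φ⁻¹(0.95) = 1.645, giving δ = 4.221.
(For δ > 0 the lower-tail rejection region contributes negligibly to power, so the one-term inversion is standard.)
δ = d·√n ⇒ n = (δ/d)² = (4.221 / 0.1667)² = 641.31.
Rounding up, n = 642.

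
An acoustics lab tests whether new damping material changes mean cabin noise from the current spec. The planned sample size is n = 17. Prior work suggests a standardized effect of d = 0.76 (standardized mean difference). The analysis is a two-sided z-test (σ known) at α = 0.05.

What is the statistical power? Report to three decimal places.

Power ≈ 0.880

Noncentrality parameter: δ = d·√n = 0.76 × √17 = 3.1336
Two-sided α = 0.05 → critical value z_{0.025} = 1.960.
Power = Φ(δ − 1.960) + Φ(−δ − 1.960) = Φ(1.174) + Φ(-5.094) = 0.8797 + 0.0000 = 0.8797.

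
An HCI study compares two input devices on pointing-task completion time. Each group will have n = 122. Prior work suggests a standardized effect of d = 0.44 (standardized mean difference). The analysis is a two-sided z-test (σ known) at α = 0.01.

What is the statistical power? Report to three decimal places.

Power ≈ 0.805

Noncentrality parameter: δ = d·√(n/2) = 0.44 × √(122/2) = 3.4365
Two-sided α = 0.01 → critical value z_{0.005} = 2.576.
Power = Φ(δ − 2.576) + Φ(−δ − 2.576) = Φ(0.861) + Φ(-6.012) = 0.8053 + 0.0000 = 0.8053.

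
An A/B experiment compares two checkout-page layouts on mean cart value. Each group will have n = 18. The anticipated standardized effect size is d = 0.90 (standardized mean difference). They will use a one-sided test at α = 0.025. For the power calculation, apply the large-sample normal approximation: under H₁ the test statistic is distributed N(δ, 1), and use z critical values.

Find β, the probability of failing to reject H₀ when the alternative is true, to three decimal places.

Noncentrality parameter: δ = d·√(n/2) = 0.90 × √(18/2) = 2.7000
Critical value for a one-sided test at α = 0.025: z_α = 1.960.
Power = P(Z > 1.960 − δ) = Φ(0.740) = 0.7704.
Type II error: β = 1 − power = 1 − 0.7704 = 0.2296.

β ≈ 0.230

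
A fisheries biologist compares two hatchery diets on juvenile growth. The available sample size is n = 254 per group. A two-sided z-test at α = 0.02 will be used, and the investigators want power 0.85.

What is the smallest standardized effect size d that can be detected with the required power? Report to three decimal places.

Required noncentrality: δ = z_{0.01} + z_{0.15} = 2.326 + 1.036 = 3.363.
(Lower-tail contribution to power is negligible for δ > 0.)
δ = d·√(n/2) ⇒ d = δ/√(n/2) = 3.363/√(254/2) = 0.2984.

d ≈ 0.298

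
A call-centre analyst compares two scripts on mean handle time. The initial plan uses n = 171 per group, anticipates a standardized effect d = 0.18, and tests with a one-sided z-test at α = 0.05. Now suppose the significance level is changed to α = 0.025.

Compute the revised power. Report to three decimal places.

Power ≈ 0.384

δ = d·√(n/2) = 0.18 × √(171/2) = 1.6644 (unchanged). New critical value: z_{0.025} = 1.960.
Revised power = Φ(δ − 1.960) = Φ(-0.296) = 0.3838.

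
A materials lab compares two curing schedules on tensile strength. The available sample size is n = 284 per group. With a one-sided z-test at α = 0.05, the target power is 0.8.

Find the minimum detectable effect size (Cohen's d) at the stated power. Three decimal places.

Required noncentrality: δ = z_{0.05} + z_{0.20} = 1.645 + 0.842 = 2.486.
δ = d·√(n/2) ⇒ d = δ/√(n/2) = 2.486/√(284/2) = 0.2087.

d ≈ 0.209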